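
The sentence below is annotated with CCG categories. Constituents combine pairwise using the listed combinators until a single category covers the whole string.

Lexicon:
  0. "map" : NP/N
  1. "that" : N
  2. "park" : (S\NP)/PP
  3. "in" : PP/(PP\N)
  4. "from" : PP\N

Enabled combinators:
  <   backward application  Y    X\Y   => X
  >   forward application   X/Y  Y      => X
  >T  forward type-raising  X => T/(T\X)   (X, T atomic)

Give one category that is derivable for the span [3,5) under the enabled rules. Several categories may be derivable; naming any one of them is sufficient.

[0,5] S   <
  [0,2] NP   >
    [0,1] "map" : NP/N
    [1,2] "that" : N
  [2,5] S\NP   >
    [2,3] "park" : (S\NP)/PP
    [3,5] PP   >
      [3,4] "in" : PP/(PP\N)
      [4,5] "from" : PP\N

PP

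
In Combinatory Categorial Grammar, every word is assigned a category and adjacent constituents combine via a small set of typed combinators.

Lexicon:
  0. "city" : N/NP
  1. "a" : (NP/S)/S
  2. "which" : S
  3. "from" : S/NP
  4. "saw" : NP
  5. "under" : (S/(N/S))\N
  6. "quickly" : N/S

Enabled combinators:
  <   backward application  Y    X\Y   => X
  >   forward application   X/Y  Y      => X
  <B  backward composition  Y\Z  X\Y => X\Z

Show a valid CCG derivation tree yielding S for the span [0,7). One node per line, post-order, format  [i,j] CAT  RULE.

[0,7] S   >
  [0,6] S/(N/S)   <
    [0,5] N   >
      [0,1] "city" : N/NP
      [1,5] NP   >
        [1,3] NP/S   >
          [1,2] "a" : (NP/S)/S
          [2,3] "which" : S
        [3,5] S   >
          [3,4] "from" : S/NP
          [4,5] "saw" : NP
    [5,6] "under" : (S/(N/S))\N
  [6,7] "quickly" : N/S

[0,1] N/NP  lex  "city"
[1,2] (NP/S)/S  lex  "a"
[2,3] S  lex  "which"
[1,3] NP/S  >  k=2
[3,4] S/NP  lex  "from"
[4,5] NP  lex  "saw"
[3,5] S  >  k=4
[1,5] NP  >  k=3
[0,5] N  >  k=1
[5,6] (S/(N/S))\N  lex  "under"
[0,6] S/(N/S)  <  k=5
[6,7] N/S  lex  "quickly"
[0,7] S  >  k=6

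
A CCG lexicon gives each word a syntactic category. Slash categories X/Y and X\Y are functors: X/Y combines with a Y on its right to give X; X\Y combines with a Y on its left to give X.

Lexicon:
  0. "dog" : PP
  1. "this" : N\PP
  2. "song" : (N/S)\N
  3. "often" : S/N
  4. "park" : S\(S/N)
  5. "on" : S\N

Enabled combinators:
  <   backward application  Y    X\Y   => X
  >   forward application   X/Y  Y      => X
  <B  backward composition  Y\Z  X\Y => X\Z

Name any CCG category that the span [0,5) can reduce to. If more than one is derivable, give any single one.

N

[0,6] S   <
  [0,5] N   >
    [0,3] N/S   <
      [0,2] N   <
        [0,1] "dog" : PP
        [1,2] "this" : N\PP
      [2,3] "song" : (N/S)\N
    [3,5] S   <
      [3,4] "often" : S/N
      [4,5] "park" : S\(S/N)
  [5,6] "on" : S\N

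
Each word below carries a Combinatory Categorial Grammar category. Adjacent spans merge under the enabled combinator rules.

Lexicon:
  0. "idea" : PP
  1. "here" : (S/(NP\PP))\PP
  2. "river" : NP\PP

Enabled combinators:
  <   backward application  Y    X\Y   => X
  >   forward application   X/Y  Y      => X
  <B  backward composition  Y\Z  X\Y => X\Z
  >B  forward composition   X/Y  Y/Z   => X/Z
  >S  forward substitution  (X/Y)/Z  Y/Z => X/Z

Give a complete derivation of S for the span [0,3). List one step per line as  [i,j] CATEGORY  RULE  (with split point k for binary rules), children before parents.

[0,3] S   >
  [0,2] S/(NP\PP)   <
    [0,1] "idea" : PP
    [1,2] "here" : (S/(NP\PP))\PP
  [2,3] "river" : NP\PP

[0,1] PP  lex  "idea"
[1,2] (S/(NP\PP))\PP  lex  "here"
[0,2] S/(NP\PP)  <  k=1
[2,3] NP\PP  lex  "river"
[0,3] S  >  k=2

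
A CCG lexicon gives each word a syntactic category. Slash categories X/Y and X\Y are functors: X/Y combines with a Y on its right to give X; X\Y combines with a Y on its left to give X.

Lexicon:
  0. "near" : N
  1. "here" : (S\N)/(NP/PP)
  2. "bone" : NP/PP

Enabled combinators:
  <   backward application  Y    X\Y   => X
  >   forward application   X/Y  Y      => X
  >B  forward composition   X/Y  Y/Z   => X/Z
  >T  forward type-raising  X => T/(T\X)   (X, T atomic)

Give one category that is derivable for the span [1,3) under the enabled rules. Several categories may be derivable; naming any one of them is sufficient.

[0,3] S   <
  [0,1] "near" : N
  [1,3] S\N   >
    [1,2] "here" : (S\N)/(NP/PP)
    [2,3] "bone" : NP/PP

S\N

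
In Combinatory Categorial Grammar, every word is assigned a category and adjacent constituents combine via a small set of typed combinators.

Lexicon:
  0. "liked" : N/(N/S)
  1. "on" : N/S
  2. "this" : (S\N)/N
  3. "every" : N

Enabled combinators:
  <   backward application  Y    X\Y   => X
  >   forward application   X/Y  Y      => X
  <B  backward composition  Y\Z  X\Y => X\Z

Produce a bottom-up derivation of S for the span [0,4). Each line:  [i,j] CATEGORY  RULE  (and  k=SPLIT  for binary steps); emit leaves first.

[0,4] S   <
  [0,2] N   >
    [0,1] "liked" : N/(N/S)
    [1,2] "on" : N/S
  [2,4] S\N   >
    [2,3] "this" : (S\N)/N
    [3,4] "every" : N

[0,1] N/(N/S)  lex  "liked"
[1,2] N/S  lex  "on"
[0,2] N  >  k=1
[2,3] (S\N)/N  lex  "this"
[3,4] N  lex  "every"
[2,4] S\N  >  k=3
[0,4] S  <  k=2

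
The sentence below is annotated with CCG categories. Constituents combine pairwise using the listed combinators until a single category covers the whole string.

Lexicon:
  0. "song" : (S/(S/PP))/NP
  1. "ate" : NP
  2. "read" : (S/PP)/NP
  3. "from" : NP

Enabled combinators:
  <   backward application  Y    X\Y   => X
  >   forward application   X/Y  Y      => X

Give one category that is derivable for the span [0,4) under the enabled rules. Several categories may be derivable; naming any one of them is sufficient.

[0,4] S   >
  [0,2] S/(S/PP)   >
    [0,1] "song" : (S/(S/PP))/NP
    [1,2] "ate" : NP
  [2,4] S/PP   >
    [2,3] "read" : (S/PP)/NP
    [3,4] "from" : NP

S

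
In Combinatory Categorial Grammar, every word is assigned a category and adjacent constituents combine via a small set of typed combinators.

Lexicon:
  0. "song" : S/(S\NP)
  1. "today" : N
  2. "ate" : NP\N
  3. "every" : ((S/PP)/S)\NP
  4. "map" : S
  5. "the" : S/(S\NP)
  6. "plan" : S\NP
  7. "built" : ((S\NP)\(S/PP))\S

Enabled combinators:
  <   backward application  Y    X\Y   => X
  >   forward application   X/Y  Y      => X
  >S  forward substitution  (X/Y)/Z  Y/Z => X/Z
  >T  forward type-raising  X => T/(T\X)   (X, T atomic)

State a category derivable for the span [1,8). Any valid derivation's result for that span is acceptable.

S\NP

[0,8] S   >
  [0,1] "song" : S/(S\NP)
  [1,8] S\NP   <
    [1,5] S/PP   >
      [1,4] (S/PP)/S   <
        [1,3] NP   <
          [1,2] "today" : N
          [2,3] "ate" : NP\N
        [3,4] "every" : ((S/PP)/S)\NP
      [4,5] "map" : S
    [5,8] (S\NP)\(S/PP)   <
      [5,7] S   >
        [5,6] "the" : S/(S\NP)
        [6,7] "plan" : S\NP
      [7,8] "built" : ((S\NP)\(S/PP))\S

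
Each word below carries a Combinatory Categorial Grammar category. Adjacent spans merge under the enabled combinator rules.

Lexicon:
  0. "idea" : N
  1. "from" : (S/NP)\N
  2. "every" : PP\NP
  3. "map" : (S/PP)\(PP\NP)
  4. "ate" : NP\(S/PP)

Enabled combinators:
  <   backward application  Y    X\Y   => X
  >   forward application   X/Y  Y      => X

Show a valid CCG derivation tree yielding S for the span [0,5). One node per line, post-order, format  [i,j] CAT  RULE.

[0,5] S   >
  [0,2] S/NP   <
    [0,1] "idea" : N
    [1,2] "from" : (S/NP)\N
  [2,5] NP   <
    [2,4] S/PP   <
      [2,3] "every" : PP\NP
      [3,4] "map" : (S/PP)\(PP\NP)
    [4,5] "ate" : NP\(S/PP)

[0,1] N  lex  "idea"
[1,2] (S/NP)\N  lex  "from"
[0,2] S/NP  <  k=1
[2,3] PP\NP  lex  "every"
[3,4] (S/PP)\(PP\NP)  lex  "map"
[2,4] S/PP  <  k=3
[4,5] NP\(S/PP)  lex  "ate"
[2,5] NP  <  k=4
[0,5] S  >  k=2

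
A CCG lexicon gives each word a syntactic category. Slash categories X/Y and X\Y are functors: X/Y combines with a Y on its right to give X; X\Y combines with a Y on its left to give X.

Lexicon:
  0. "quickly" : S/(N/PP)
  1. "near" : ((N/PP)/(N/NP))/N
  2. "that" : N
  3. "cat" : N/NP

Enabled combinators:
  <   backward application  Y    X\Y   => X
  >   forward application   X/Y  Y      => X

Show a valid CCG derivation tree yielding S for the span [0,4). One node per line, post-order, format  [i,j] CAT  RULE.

[0,1] S/(N/PP)  lex  "quickly"
[1,2] ((N/PP)/(N/NP))/N  lex  "near"
[2,3] N  lex  "that"
[1,3] (N/PP)/(N/NP)  >  k=2
[3,4] N/NP  lex  "cat"
[1,4] N/PP  >  k=3
[0,4] S  >  k=1

[0,4] S   >
  [0,1] "quickly" : S/(N/PP)
  [1,4] N/PP   >
    [1,3] (N/PP)/(N/NP)   >
      [1,2] "near" : ((N/PP)/(N/NP))/N
      [2,3] "that" : N
    [3,4] "cat" : N/NP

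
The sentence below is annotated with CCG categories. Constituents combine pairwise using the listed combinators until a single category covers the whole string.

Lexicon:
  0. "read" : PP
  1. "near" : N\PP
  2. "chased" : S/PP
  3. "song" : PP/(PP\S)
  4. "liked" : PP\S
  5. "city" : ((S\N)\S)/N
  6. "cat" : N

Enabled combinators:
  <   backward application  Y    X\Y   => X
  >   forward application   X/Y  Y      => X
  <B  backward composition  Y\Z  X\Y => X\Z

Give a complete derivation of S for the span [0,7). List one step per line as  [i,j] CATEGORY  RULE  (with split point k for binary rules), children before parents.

[0,1] PP  lex  "read"
[1,2] N\PP  lex  "near"
[0,2] N  <  k=1
[2,3] S/PP  lex  "chased"
[3,4] PP/(PP\S)  lex  "song"
[4,5] PP\S  lex  "liked"
[3,5] PP  >  k=4
[2,5] S  >  k=3
[5,6] ((S\N)\S)/N  lex  "city"
[6,7] N  lex  "cat"
[5,7] (S\N)\S  >  k=6
[2,7] S\N  <  k=5
[0,7] S  <  k=2

[0,7] S   <
  [0,2] N   <
    [0,1] "read" : PP
    [1,2] "near" : N\PP
  [2,7] S\N   <
    [2,5] S   >
      [2,3] "chased" : S/PP
      [3,5] PP   >
        [3,4] "song" : PP/(PP\S)
        [4,5] "liked" : PP\S
    [5,7] (S\N)\S   >
      [5,6] "city" : ((S\N)\S)/N
      [6,7] "cat" : N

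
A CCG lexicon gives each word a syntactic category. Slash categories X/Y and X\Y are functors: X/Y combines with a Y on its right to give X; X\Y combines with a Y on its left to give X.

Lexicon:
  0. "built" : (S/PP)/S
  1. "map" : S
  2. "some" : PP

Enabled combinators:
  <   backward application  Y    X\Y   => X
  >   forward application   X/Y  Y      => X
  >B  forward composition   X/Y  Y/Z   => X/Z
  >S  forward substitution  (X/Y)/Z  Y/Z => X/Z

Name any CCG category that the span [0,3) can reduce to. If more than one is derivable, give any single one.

S

[0,3] S   >
  [0,2] S/PP   >
    [0,1] "built" : (S/PP)/S
    [1,2] "map" : S
  [2,3] "some" : PP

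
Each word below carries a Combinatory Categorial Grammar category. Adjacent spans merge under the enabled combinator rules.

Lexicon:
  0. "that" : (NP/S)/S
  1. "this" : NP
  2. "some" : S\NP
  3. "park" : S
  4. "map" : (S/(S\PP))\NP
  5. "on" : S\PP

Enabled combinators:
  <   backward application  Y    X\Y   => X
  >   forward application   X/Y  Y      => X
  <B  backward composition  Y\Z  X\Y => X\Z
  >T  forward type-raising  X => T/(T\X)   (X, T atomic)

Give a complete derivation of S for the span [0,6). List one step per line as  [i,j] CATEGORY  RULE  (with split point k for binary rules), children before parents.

[0,1] (NP/S)/S  lex  "that"
[1,2] NP  lex  "this"
[2,3] S\NP  lex  "some"
[1,3] S  <  k=2
[0,3] NP/S  >  k=1
[3,4] S  lex  "park"
[0,4] NP  >  k=3
[4,5] (S/(S\PP))\NP  lex  "map"
[0,5] S/(S\PP)  <  k=4
[5,6] S\PP  lex  "on"
[0,6] S  >  k=5

[0,6] S   >
  [0,5] S/(S\PP)   <
    [0,4] NP   >
      [0,3] NP/S   >
        [0,1] "that" : (NP/S)/S
        [1,3] S   <
          [1,2] "this" : NP
          [2,3] "some" : S\NP
      [3,4] "park" : S
    [4,5] "map" : (S/(S\PP))\NP
  [5,6] "on" : S\PP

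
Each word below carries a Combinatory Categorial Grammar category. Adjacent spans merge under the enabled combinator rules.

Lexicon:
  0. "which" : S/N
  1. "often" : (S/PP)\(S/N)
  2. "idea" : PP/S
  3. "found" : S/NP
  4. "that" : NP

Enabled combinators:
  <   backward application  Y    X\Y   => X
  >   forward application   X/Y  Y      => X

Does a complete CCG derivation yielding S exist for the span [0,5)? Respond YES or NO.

[0,5] S   >
  [0,2] S/PP   <
    [0,1] "which" : S/N
    [1,2] "often" : (S/PP)\(S/N)
  [2,5] PP   >
    [2,3] "idea" : PP/S
    [3,5] S   >
      [3,4] "found" : S/NP
      [4,5] "that" : NP

YES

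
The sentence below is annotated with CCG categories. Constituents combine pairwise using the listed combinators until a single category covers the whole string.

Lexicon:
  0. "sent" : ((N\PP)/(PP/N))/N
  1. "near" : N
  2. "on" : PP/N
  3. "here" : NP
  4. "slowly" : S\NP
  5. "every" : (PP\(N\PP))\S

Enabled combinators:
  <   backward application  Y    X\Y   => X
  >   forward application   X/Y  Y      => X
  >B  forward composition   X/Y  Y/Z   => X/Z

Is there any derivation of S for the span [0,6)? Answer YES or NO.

NO

((N\PP)/(PP/N))/N N PP/N NP S\NP (PP\(N\PP))\S
CKY chart[0,6] = {PP}; S ∉ chart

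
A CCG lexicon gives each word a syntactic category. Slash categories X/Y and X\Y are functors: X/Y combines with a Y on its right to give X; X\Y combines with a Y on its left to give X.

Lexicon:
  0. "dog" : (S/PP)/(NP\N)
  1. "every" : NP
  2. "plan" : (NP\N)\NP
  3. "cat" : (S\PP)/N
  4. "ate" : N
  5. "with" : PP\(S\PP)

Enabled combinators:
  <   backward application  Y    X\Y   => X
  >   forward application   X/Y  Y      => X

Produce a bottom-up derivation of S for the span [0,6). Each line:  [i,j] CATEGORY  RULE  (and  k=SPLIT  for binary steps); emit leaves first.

[0,6] S   >
  [0,3] S/PP   >
    [0,1] "dog" : (S/PP)/(NP\N)
    [1,3] NP\N   <
      [1,2] "every" : NP
      [2,3] "plan" : (NP\N)\NP
  [3,6] PP   <
    [3,5] S\PP   >
      [3,4] "cat" : (S\PP)/N
      [4,5] "ate" : N
    [5,6] "with" : PP\(S\PP)

[0,1] (S/PP)/(NP\N)  lex  "dog"
[1,2] NP  lex  "every"
[2,3] (NP\N)\NP  lex  "plan"
[1,3] NP\N  <  k=2
[0,3] S/PP  >  k=1
[3,4] (S\PP)/N  lex  "cat"
[4,5] N  lex  "ate"
[3,5] S\PP  >  k=4
[5,6] PP\(S\PP)  lex  "with"
[3,6] PP  <  k=5
[0,6] S  >  k=3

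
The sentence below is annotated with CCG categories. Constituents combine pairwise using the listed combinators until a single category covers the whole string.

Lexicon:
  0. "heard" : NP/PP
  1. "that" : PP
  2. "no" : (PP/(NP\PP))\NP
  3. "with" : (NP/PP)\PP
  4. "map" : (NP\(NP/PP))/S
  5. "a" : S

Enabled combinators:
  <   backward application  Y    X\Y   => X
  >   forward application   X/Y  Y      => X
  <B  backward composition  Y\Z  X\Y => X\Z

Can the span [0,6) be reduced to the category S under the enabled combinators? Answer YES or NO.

NP/PP PP (PP/(NP\PP))\NP (NP/PP)\PP (NP\(NP/PP))/S S
CKY chart[0,6] = {PP}; S ∉ chart

NO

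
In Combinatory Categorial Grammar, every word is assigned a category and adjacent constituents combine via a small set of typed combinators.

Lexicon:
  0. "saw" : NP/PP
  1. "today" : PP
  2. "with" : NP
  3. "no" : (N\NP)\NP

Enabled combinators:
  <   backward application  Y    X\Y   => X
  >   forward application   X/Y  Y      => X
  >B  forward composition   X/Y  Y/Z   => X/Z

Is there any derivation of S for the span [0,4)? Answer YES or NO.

NP/PP PP NP (N\NP)\NP
CKY chart[0,4] = {N}; S ∉ chart

NO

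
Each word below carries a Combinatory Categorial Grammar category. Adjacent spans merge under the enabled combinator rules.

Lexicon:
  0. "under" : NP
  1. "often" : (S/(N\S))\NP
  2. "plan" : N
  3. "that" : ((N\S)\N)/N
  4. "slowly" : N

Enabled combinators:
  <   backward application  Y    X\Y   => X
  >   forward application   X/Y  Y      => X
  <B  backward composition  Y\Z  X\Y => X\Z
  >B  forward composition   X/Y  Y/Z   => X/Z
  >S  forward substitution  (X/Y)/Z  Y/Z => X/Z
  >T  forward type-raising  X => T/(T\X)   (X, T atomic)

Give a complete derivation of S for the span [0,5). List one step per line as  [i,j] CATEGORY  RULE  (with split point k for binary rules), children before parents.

[0,1] NP  lex  "under"
[1,2] (S/(N\S))\NP  lex  "often"
[0,2] S/(N\S)  <  k=1
[2,3] N  lex  "plan"
[3,4] ((N\S)\N)/N  lex  "that"
[4,5] N  lex  "slowly"
[3,5] (N\S)\N  >  k=4
[2,5] N\S  <  k=3
[0,5] S  >  k=2

[0,5] S   >
  [0,2] S/(N\S)   <
    [0,1] "under" : NP
    [1,2] "often" : (S/(N\S))\NP
  [2,5] N\S   <
    [2,3] "plan" : N
    [3,5] (N\S)\N   >
      [3,4] "that" : ((N\S)\N)/N
      [4,5] "slowly" : N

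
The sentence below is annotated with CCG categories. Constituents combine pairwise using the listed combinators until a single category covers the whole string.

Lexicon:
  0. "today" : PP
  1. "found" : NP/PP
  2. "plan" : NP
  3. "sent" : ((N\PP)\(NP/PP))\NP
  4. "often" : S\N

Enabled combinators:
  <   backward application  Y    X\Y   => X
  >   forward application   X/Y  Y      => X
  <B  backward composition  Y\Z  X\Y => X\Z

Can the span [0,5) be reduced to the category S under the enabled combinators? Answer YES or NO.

YES

[0,5] S   <
  [0,4] N   <
    [0,1] "today" : PP
    [1,4] N\PP   <
      [1,2] "found" : NP/PP
      [2,4] (N\PP)\(NP/PP)   <
        [2,3] "plan" : NP
        [3,4] "sent" : ((N\PP)\(NP/PP))\NP
  [4,5] "often" : S\N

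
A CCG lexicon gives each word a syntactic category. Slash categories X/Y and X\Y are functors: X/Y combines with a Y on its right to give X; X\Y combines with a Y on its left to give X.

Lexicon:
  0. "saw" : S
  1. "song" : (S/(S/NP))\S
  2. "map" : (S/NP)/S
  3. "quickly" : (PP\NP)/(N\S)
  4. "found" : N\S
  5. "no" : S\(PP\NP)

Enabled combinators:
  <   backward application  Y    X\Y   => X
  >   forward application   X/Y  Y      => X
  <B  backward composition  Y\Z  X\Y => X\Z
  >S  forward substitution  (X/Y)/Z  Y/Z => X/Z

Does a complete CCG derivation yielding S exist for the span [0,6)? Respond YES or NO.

[0,6] S   >
  [0,2] S/(S/NP)   <
    [0,1] "saw" : S
    [1,2] "song" : (S/(S/NP))\S
  [2,6] S/NP   >
    [2,3] "map" : (S/NP)/S
    [3,6] S   <
      [3,5] PP\NP   >
        [3,4] "quickly" : (PP\NP)/(N\S)
        [4,5] "found" : N\S
      [5,6] "no" : S\(PP\NP)

YES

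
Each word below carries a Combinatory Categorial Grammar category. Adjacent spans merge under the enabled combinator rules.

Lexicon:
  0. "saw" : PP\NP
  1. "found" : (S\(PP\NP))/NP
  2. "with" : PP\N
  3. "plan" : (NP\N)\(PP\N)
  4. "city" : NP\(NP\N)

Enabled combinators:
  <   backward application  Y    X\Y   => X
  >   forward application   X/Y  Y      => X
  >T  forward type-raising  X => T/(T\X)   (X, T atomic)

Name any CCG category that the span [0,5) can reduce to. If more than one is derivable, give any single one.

S

[0,5] S   <
  [0,1] "saw" : PP\NP
  [1,5] S\(PP\NP)   >
    [1,2] "found" : (S\(PP\NP))/NP
    [2,5] NP   <
      [2,4] NP\N   <
        [2,3] "with" : PP\N
        [3,4] "plan" : (NP\N)\(PP\N)
      [4,5] "city" : NP\(NP\N)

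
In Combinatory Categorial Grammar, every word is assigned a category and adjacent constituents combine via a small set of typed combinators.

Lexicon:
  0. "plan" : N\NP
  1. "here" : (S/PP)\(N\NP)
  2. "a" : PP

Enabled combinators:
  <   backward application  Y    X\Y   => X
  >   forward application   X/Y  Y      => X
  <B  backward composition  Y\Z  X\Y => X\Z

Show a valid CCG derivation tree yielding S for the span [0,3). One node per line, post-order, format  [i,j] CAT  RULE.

[0,3] S   >
  [0,2] S/PP   <
    [0,1] "plan" : N\NP
    [1,2] "here" : (S/PP)\(N\NP)
  [2,3] "a" : PP

[0,1] N\NP  lex  "plan"
[1,2] (S/PP)\(N\NP)  lex  "here"
[0,2] S/PP  <  k=1
[2,3] PP  lex  "a"
[0,3] S  >  k=2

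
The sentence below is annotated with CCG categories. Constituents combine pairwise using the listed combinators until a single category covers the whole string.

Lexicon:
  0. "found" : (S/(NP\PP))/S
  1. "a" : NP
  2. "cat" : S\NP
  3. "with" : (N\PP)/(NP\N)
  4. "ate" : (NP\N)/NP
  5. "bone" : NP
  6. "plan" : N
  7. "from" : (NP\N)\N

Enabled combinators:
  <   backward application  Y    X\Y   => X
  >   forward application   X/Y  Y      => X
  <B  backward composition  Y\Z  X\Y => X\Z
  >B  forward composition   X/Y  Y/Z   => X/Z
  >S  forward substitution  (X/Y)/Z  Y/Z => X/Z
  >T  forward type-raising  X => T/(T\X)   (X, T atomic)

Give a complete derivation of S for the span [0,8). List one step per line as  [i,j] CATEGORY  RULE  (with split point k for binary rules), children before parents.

[0,1] (S/(NP\PP))/S  lex  "found"
[1,2] NP  lex  "a"
[2,3] S\NP  lex  "cat"
[1,3] S  <  k=2
[0,3] S/(NP\PP)  >  k=1
[3,4] (N\PP)/(NP\N)  lex  "with"
[4,5] (NP\N)/NP  lex  "ate"
[5,6] NP  lex  "bone"
[4,6] NP\N  >  k=5
[3,6] N\PP  >  k=4
[6,7] N  lex  "plan"
[7,8] (NP\N)\N  lex  "from"
[6,8] NP\N  <  k=7
[3,8] NP\PP  <B  k=6
[0,8] S  >  k=3

[0,8] S   >
  [0,3] S/(NP\PP)   >
    [0,1] "found" : (S/(NP\PP))/S
    [1,3] S   <
      [1,2] "a" : NP
      [2,3] "cat" : S\NP
  [3,8] NP\PP   <B
    [3,6] N\PP   >
      [3,4] "with" : (N\PP)/(NP\N)
      [4,6] NP\N   >
        [4,5] "ate" : (NP\N)/NP
        [5,6] "bone" : NP
    [6,8] NP\N   <
      [6,7] "plan" : N
      [7,8] "from" : (NP\N)\N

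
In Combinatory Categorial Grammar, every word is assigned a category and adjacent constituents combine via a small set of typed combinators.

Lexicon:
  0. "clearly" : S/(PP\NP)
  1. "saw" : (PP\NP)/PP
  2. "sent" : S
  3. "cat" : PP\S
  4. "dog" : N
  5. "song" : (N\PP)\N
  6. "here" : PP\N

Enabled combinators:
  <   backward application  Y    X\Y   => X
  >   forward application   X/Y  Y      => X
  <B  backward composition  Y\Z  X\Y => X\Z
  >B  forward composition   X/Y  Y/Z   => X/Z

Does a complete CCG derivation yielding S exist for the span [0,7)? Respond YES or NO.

YES

[0,7] S   >
  [0,2] S/PP   >B
    [0,1] "clearly" : S/(PP\NP)
    [1,2] "saw" : (PP\NP)/PP
  [2,7] PP   <
    [2,3] "sent" : S
    [3,7] PP\S   <B
      [3,6] N\S   <B
        [3,4] "cat" : PP\S
        [4,6] N\PP   <
          [4,5] "dog" : N
          [5,6] "song" : (N\PP)\N
      [6,7] "here" : PP\N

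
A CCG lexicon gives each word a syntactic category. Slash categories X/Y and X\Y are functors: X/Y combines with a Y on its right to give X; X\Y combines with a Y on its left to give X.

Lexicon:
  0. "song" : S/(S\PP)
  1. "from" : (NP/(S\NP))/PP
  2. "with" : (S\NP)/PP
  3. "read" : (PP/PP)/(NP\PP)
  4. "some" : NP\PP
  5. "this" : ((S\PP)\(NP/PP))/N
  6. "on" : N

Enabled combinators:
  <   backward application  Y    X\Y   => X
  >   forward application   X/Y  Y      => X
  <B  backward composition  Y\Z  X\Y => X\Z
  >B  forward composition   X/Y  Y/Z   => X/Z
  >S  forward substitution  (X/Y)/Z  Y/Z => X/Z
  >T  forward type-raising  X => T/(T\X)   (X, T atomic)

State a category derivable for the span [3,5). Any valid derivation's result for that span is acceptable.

[0,7] S   >
  [0,1] "song" : S/(S\PP)
  [1,7] S\PP   <
    [1,5] NP/PP   >B
      [1,3] NP/PP   >S
        [1,2] "from" : (NP/(S\NP))/PP
        [2,3] "with" : (S\NP)/PP
      [3,5] PP/PP   >
        [3,4] "read" : (PP/PP)/(NP\PP)
        [4,5] "some" : NP\PP
    [5,7] (S\PP)\(NP/PP)   >
      [5,6] "this" : ((S\PP)\(NP/PP))/N
      [6,7] "on" : N

PP/PP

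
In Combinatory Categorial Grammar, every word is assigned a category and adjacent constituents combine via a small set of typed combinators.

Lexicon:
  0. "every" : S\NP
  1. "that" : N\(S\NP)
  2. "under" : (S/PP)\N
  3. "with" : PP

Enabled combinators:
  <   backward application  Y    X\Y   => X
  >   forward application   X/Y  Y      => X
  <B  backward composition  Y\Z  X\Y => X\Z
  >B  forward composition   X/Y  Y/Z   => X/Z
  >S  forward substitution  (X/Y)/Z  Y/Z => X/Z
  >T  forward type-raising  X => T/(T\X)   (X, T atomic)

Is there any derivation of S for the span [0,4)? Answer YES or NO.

[0,4] S   >
  [0,3] S/PP   <
    [0,2] N   <
      [0,1] "every" : S\NP
      [1,2] "that" : N\(S\NP)
    [2,3] "under" : (S/PP)\N
  [3,4] "with" : PP

YES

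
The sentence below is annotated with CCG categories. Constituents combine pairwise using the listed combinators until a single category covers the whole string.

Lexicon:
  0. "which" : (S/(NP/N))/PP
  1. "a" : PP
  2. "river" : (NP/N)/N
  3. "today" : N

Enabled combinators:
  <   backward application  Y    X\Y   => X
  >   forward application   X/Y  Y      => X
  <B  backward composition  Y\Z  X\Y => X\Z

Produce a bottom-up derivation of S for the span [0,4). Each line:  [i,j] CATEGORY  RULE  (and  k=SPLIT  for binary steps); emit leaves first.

[0,4] S   >
  [0,2] S/(NP/N)   >
    [0,1] "which" : (S/(NP/N))/PP
    [1,2] "a" : PP
  [2,4] NP/N   >
    [2,3] "river" : (NP/N)/N
    [3,4] "today" : N

[0,1] (S/(NP/N))/PP  lex  "which"
[1,2] PP  lex  "a"
[0,2] S/(NP/N)  >  k=1
[2,3] (NP/N)/N  lex  "river"
[3,4] N  lex  "today"
[2,4] NP/N  >  k=3
[0,4] S  >  k=2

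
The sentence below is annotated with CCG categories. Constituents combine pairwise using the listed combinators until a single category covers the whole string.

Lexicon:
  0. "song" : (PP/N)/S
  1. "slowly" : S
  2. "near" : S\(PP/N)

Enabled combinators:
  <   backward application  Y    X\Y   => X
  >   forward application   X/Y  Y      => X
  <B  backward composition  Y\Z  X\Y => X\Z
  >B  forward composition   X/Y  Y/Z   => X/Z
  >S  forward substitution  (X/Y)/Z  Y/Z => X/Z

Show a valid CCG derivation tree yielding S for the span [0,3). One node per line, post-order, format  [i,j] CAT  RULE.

[0,1] (PP/N)/S  lex  "song"
[1,2] S  lex  "slowly"
[0,2] PP/N  >  k=1
[2,3] S\(PP/N)  lex  "near"
[0,3] S  <  k=2

[0,3] S   <
  [0,2] PP/N   >
    [0,1] "song" : (PP/N)/S
    [1,2] "slowly" : S
  [2,3] "near" : S\(PP/N)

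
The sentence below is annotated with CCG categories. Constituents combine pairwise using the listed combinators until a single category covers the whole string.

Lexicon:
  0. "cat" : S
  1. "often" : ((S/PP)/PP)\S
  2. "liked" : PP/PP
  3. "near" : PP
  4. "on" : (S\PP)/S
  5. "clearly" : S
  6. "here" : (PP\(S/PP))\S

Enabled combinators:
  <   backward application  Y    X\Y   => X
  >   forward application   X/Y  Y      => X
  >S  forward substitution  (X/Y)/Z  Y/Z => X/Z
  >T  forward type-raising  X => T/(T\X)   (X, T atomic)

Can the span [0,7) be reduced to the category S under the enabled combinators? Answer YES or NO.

S ((S/PP)/PP)\S PP/PP PP (S\PP)/S S (PP\(S/PP))\S
CKY chart[0,7] = {N/(N\PP), NP/(NP\PP), PP, PP/(PP\PP), S/(S\PP)}; S ∉ chart

NO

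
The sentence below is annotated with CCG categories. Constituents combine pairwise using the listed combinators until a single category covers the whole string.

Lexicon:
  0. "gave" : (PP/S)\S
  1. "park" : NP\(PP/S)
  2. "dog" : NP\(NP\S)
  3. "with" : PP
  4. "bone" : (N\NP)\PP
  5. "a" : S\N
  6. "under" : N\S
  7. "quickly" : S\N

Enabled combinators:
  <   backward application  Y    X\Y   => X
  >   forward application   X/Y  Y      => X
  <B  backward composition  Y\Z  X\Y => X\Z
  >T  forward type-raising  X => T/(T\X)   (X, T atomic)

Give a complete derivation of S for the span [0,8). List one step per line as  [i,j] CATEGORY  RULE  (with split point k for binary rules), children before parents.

[0,8] S   <
  [0,5] N   <
    [0,3] NP   <
      [0,2] NP\S   <B
        [0,1] "gave" : (PP/S)\S
        [1,2] "park" : NP\(PP/S)
      [2,3] "dog" : NP\(NP\S)
    [3,5] N\NP   <
      [3,4] "with" : PP
      [4,5] "bone" : (N\NP)\PP
  [5,8] S\N   <B
    [5,7] N\N   <B
      [5,6] "a" : S\N
      [6,7] "under" : N\S
    [7,8] "quickly" : S\N

[0,1] (PP/S)\S  lex  "gave"
[1,2] NP\(PP/S)  lex  "park"
[0,2] NP\S  <B  k=1
[2,3] NP\(NP\S)  lex  "dog"
[0,3] NP  <  k=2
[3,4] PP  lex  "with"
[4,5] (N\NP)\PP  lex  "bone"
[3,5] N\NP  <  k=4
[0,5] N  <  k=3
[5,6] S\N  lex  "a"
[6,7] N\S  lex  "under"
[5,7] N\N  <B  k=6
[7,8] S\N  lex  "quickly"
[5,8] S\N  <B  k=7
[0,8] S  <  k=5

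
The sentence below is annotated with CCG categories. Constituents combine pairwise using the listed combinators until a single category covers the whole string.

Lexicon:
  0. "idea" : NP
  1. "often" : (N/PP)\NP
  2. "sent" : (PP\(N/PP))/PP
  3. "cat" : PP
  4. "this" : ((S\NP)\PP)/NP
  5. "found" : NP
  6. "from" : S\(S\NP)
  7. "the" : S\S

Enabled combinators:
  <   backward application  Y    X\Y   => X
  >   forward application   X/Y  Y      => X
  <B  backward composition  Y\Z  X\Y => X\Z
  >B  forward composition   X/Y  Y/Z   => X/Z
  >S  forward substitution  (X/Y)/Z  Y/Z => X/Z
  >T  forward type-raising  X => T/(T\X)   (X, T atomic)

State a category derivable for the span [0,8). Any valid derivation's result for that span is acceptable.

S

[0,8] S   <
  [0,4] PP   <
    [0,2] N/PP   <
      [0,1] "idea" : NP
      [1,2] "often" : (N/PP)\NP
    [2,4] PP\(N/PP)   >
      [2,3] "sent" : (PP\(N/PP))/PP
      [3,4] "cat" : PP
  [4,8] S\PP   <B
    [4,7] S\PP   <B
      [4,6] (S\NP)\PP   >
        [4,5] "this" : ((S\NP)\PP)/NP
        [5,6] "found" : NP
      [6,7] "from" : S\(S\NP)
    [7,8] "the" : S\S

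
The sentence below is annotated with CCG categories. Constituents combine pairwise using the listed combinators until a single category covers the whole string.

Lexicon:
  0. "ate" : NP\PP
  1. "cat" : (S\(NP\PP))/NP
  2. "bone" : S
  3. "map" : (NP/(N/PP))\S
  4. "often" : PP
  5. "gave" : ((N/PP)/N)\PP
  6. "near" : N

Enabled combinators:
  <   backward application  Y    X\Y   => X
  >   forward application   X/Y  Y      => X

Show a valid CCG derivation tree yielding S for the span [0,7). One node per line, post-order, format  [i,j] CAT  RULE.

[0,1] NP\PP  lex  "ate"
[1,2] (S\(NP\PP))/NP  lex  "cat"
[2,3] S  lex  "bone"
[3,4] (NP/(N/PP))\S  lex  "map"
[2,4] NP/(N/PP)  <  k=3
[4,5] PP  lex  "often"
[5,6] ((N/PP)/N)\PP  lex  "gave"
[4,6] (N/PP)/N  <  k=5
[6,7] N  lex  "near"
[4,7] N/PP  >  k=6
[2,7] NP  >  k=4
[1,7] S\(NP\PP)  >  k=2
[0,7] S  <  k=1

[0,7] S   <
  [0,1] "ate" : NP\PP
  [1,7] S\(NP\PP)   >
    [1,2] "cat" : (S\(NP\PP))/NP
    [2,7] NP   >
      [2,4] NP/(N/PP)   <
        [2,3] "bone" : S
        [3,4] "map" : (NP/(N/PP))\S
      [4,7] N/PP   >
        [4,6] (N/PP)/N   <
          [4,5] "often" : PP
          [5,6] "gave" : ((N/PP)/N)\PP
        [6,7] "near" : N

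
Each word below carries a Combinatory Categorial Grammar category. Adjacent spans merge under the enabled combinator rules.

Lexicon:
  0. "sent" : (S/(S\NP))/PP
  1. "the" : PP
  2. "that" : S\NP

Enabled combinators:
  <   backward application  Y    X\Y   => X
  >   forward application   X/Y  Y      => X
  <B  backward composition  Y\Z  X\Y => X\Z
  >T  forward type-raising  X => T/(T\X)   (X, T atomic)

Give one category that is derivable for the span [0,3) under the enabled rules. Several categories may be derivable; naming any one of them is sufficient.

[0,3] S   >
  [0,2] S/(S\NP)   >
    [0,1] "sent" : (S/(S\NP))/PP
    [1,2] "the" : PP
  [2,3] "that" : S\NP

S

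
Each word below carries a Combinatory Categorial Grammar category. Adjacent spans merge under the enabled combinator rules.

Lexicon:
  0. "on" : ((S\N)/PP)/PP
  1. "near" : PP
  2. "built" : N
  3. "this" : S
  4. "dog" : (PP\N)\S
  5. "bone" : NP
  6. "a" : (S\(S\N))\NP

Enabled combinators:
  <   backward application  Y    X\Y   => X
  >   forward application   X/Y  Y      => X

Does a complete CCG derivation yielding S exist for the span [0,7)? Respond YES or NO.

YES

[0,7] S   <
  [0,5] S\N   >
    [0,2] (S\N)/PP   >
      [0,1] "on" : ((S\N)/PP)/PP
      [1,2] "near" : PP
    [2,5] PP   <
      [2,3] "built" : N
      [3,5] PP\N   <
        [3,4] "this" : S
        [4,5] "dog" : (PP\N)\S
  [5,7] S\(S\N)   <
    [5,6] "bone" : NP
    [6,7] "a" : (S\(S\N))\NP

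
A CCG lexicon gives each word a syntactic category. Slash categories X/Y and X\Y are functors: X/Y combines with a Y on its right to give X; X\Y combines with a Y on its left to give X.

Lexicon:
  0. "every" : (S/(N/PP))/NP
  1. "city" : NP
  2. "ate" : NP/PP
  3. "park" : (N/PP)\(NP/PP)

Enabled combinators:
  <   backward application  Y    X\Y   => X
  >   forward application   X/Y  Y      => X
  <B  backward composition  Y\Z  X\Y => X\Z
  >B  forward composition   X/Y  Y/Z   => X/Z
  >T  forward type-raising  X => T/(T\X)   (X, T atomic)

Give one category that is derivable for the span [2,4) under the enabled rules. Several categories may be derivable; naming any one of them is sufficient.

N/PP

[0,4] S   >
  [0,2] S/(N/PP)   >
    [0,1] "every" : (S/(N/PP))/NP
    [1,2] "city" : NP
  [2,4] N/PP   <
    [2,3] "ate" : NP/PP
    [3,4] "park" : (N/PP)\(NP/PP)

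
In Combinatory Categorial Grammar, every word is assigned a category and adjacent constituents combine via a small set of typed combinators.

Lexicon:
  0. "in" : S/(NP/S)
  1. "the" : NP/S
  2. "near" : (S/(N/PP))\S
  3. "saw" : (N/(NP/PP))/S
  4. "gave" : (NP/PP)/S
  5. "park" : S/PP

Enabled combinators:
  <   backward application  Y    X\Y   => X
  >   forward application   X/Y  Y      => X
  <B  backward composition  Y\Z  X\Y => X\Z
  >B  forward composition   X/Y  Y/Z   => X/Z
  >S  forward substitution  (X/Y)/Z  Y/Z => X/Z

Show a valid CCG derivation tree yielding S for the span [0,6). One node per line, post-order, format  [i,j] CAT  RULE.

[0,6] S   >
  [0,3] S/(N/PP)   <
    [0,2] S   >
      [0,1] "in" : S/(NP/S)
      [1,2] "the" : NP/S
    [2,3] "near" : (S/(N/PP))\S
  [3,6] N/PP   >B
    [3,5] N/S   >S
      [3,4] "saw" : (N/(NP/PP))/S
      [4,5] "gave" : (NP/PP)/S
    [5,6] "park" : S/PP

[0,1] S/(NP/S)  lex  "in"
[1,2] NP/S  lex  "the"
[0,2] S  >  k=1
[2,3] (S/(N/PP))\S  lex  "near"
[0,3] S/(N/PP)  <  k=2
[3,4] (N/(NP/PP))/S  lex  "saw"
[4,5] (NP/PP)/S  lex  "gave"
[3,5] N/S  >S  k=4
[5,6] S/PP  lex  "park"
[3,6] N/PP  >B  k=5
[0,6] S  >  k=3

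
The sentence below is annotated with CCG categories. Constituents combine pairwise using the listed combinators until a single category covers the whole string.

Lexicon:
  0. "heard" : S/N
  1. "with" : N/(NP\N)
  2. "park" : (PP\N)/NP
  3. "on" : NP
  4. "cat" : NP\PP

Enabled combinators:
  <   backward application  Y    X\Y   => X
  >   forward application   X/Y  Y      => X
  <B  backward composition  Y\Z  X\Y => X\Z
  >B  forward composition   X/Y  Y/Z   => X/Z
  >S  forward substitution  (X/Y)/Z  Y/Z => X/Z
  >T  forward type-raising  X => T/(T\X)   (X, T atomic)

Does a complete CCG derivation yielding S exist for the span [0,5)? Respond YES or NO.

[0,5] S   >
  [0,1] "heard" : S/N
  [1,5] N   >
    [1,2] "with" : N/(NP\N)
    [2,5] NP\N   <B
      [2,4] PP\N   >
        [2,3] "park" : (PP\N)/NP
        [3,4] "on" : NP
      [4,5] "cat" : NP\PP

YES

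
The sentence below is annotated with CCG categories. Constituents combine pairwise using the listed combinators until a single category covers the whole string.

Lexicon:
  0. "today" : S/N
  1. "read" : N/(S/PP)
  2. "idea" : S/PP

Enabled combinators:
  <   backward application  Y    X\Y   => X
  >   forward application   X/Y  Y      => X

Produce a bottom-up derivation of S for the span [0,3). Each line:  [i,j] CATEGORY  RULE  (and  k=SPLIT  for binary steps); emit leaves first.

[0,1] S/N  lex  "today"
[1,2] N/(S/PP)  lex  "read"
[2,3] S/PP  lex  "idea"
[1,3] N  >  k=2
[0,3] S  >  k=1

[0,3] S   >
  [0,1] "today" : S/N
  [1,3] N   >
    [1,2] "read" : N/(S/PP)
    [2,3] "idea" : S/PP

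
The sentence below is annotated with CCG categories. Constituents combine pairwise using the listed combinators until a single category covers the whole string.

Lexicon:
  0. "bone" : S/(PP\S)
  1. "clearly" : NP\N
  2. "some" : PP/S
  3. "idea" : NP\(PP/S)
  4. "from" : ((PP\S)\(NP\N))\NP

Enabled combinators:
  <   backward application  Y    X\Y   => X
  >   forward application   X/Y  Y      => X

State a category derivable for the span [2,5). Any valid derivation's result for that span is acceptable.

[0,5] S   >
  [0,1] "bone" : S/(PP\S)
  [1,5] PP\S   <
    [1,2] "clearly" : NP\N
    [2,5] (PP\S)\(NP\N)   <
      [2,4] NP   <
        [2,3] "some" : PP/S
        [3,4] "idea" : NP\(PP/S)
      [4,5] "from" : ((PP\S)\(NP\N))\NP

(PP\S)\(NP\N)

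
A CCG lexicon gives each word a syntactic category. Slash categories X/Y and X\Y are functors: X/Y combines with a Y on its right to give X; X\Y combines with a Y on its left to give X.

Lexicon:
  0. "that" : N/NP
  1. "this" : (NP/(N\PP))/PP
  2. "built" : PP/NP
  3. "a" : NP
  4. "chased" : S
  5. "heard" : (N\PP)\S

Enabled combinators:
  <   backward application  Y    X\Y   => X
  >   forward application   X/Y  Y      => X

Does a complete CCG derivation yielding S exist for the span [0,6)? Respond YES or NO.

NO

N/NP (NP/(N\PP))/PP PP/NP NP S (N\PP)\S
CKY chart[0,6] = {N}; S ∉ chart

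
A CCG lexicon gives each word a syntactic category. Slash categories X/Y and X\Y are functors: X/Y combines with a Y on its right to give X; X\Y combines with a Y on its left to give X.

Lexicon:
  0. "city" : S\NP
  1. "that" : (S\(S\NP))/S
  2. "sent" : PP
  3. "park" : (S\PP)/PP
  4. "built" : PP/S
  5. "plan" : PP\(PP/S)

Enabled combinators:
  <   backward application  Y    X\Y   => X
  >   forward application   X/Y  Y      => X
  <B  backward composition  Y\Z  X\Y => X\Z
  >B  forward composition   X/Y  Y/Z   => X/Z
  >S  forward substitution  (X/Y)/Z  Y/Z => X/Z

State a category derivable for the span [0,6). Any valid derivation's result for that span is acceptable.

[0,6] S   <
  [0,1] "city" : S\NP
  [1,6] S\(S\NP)   >
    [1,2] "that" : (S\(S\NP))/S
    [2,6] S   <
      [2,3] "sent" : PP
      [3,6] S\PP   >
        [3,4] "park" : (S\PP)/PP
        [4,6] PP   <
          [4,5] "built" : PP/S
          [5,6] "plan" : PP\(PP/S)

S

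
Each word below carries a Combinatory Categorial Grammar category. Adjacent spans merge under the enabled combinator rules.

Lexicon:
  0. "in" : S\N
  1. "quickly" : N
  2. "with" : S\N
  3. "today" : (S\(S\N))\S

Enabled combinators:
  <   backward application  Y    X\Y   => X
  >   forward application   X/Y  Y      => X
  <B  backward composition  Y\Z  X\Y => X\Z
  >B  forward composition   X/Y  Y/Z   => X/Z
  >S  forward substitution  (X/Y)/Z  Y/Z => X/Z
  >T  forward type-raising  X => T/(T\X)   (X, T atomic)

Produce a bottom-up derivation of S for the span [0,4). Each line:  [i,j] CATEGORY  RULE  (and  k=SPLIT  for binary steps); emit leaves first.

[0,4] S   <
  [0,1] "in" : S\N
  [1,4] S\(S\N)   <
    [1,3] S   >
      [1,2] S/(S\N)   >T
        [1,2] "quickly" : N
      [2,3] "with" : S\N
    [3,4] "today" : (S\(S\N))\S

[0,1] S\N  lex  "in"
[1,2] N  lex  "quickly"
[1,2] S/(S\N)  >T
[2,3] S\N  lex  "with"
[1,3] S  >  k=2
[3,4] (S\(S\N))\S  lex  "today"
[1,4] S\(S\N)  <  k=3
[0,4] S  <  k=1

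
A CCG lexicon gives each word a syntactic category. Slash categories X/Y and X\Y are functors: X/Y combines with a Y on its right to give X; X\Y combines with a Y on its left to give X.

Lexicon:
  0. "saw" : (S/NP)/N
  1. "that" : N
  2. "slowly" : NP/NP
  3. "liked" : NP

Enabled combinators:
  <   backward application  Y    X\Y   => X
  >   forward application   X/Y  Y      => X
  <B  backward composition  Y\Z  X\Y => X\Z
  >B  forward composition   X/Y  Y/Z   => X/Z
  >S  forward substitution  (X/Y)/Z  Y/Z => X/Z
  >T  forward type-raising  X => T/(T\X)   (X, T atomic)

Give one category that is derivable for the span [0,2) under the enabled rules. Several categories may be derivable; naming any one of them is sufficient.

[0,4] S   >
  [0,3] S/NP   >B
    [0,2] S/NP   >
      [0,1] "saw" : (S/NP)/N
      [1,2] "that" : N
    [2,3] "slowly" : NP/NP
  [3,4] "liked" : NP

S/NP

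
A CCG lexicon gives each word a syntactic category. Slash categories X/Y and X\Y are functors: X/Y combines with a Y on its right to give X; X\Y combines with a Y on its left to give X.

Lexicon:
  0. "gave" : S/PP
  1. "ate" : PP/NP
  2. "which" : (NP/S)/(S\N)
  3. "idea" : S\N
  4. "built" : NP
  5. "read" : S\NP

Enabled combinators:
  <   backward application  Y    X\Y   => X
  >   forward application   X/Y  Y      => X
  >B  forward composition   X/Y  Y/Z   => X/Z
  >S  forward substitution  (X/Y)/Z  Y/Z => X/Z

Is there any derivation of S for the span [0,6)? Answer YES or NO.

[0,6] S   >
  [0,1] "gave" : S/PP
  [1,6] PP   >
    [1,2] "ate" : PP/NP
    [2,6] NP   >
      [2,4] NP/S   >
        [2,3] "which" : (NP/S)/(S\N)
        [3,4] "idea" : S\N
      [4,6] S   <
        [4,5] "built" : NP
        [5,6] "read" : S\NP

YES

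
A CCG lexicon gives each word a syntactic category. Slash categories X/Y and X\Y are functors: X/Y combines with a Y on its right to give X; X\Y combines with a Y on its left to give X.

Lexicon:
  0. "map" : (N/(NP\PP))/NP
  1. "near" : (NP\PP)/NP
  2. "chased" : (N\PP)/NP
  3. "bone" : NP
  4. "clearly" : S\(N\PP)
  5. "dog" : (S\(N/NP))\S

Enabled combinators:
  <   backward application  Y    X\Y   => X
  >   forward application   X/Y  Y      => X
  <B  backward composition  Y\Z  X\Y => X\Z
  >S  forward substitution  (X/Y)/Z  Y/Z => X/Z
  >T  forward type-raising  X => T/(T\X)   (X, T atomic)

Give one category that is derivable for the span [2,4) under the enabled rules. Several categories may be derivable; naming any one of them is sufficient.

N\PP

[0,6] S   <
  [0,2] N/NP   >S
    [0,1] "map" : (N/(NP\PP))/NP
    [1,2] "near" : (NP\PP)/NP
  [2,6] S\(N/NP)   <
    [2,5] S   <
      [2,4] N\PP   >
        [2,3] "chased" : (N\PP)/NP
        [3,4] "bone" : NP
      [4,5] "clearly" : S\(N\PP)
    [5,6] "dog" : (S\(N/NP))\S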